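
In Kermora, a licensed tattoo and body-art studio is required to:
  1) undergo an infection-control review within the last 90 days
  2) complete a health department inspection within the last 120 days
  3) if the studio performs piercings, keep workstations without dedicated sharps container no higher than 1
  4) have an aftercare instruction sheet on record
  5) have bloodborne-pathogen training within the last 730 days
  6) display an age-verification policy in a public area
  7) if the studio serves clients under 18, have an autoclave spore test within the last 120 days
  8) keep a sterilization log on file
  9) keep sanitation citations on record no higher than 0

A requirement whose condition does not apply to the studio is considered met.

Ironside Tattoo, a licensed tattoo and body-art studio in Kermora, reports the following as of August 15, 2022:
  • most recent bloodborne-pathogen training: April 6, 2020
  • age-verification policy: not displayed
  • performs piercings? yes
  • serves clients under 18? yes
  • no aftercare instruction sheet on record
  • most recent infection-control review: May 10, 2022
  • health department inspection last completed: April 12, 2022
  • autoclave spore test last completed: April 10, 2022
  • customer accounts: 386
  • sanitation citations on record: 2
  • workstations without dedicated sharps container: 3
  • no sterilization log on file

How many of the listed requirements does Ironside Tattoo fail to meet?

1. infection-control review 97 days ago vs limit 90 → not met
2. health department inspection 125 days ago vs limit 120 → not met
3. condition 'performs piercings' holds; workstations without dedicated sharps container 3 > 1 → not met
4. aftercare instruction sheet absent → not met
5. bloodborne-pathogen training 861 days ago vs limit 730 → not met
6. age-verification policy absent → not met
7. condition 'serves clients under 18' holds; autoclave spore test 127 days ago vs limit 120 → not met
8. sterilization log absent → not met
9. sanitation citations on record 2 > 0 → not met
Not met: 9 of 9

9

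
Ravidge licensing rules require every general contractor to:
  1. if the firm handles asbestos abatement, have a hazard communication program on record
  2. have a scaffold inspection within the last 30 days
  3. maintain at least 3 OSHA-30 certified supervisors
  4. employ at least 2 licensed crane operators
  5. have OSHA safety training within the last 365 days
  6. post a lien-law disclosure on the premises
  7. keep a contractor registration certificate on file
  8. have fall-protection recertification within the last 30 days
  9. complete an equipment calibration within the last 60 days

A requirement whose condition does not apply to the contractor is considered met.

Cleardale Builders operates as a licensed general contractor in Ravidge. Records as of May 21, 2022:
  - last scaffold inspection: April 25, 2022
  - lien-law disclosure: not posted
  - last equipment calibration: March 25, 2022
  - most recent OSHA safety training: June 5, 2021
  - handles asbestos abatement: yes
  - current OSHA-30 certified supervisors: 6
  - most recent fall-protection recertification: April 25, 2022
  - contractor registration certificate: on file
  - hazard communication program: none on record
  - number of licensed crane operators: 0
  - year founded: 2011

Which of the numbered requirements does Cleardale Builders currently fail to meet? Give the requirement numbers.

1, 4, 6

1. condition 'handles asbestos abatement' holds; hazard communication program absent → not met
2. scaffold inspection 26 days ago vs limit 30 → met
3. OSHA-30 certified supervisors 6 ≥ 3 → met
4. licensed crane operators 0 < 2 → not met
5. OSHA safety training 350 days ago vs limit 365 → met
6. lien-law disclosure absent → not met
7. contractor registration certificate present → met
8. fall-protection recertification 26 days ago vs limit 30 → met
9. equipment calibration 57 days ago vs limit 60 → met
Not met: 1, 4, 6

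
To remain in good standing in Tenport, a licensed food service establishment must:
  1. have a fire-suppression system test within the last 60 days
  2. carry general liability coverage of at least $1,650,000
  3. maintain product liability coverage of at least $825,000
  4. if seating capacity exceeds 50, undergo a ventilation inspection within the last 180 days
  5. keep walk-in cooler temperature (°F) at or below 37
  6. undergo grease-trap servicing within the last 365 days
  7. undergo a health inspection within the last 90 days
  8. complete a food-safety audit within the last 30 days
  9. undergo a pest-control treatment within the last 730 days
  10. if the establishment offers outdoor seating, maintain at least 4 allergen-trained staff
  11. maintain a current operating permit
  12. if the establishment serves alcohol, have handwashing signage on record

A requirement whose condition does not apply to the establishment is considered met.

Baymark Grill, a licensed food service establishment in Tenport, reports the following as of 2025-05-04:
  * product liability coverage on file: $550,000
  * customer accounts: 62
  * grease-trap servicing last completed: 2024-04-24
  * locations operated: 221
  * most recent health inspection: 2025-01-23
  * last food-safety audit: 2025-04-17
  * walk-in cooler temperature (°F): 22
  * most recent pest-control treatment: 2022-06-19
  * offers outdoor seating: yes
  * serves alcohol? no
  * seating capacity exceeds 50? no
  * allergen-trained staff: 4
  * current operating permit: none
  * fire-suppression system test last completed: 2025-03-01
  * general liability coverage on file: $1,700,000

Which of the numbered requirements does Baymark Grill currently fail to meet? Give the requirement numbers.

1. fire-suppression system test 64 days ago vs limit 60 → not met
2. general liability coverage $1,700,000 ≥ $1,650,000 → met
3. product liability coverage $550,000 < $825,000 → not met
4. condition 'seating capacity exceeds 50' does not hold → requirement n/a → met
5. walk-in cooler temperature (°F) 22 ≤ 37 → met
6. grease-trap servicing 375 days ago vs limit 365 → not met
7. health inspection 101 days ago vs limit 90 → not met
8. food-safety audit 17 days ago vs limit 30 → met
9. pest-control treatment 1050 days ago vs limit 730 → not met
10. condition 'offers outdoor seating' holds; allergen-trained staff 4 ≥ 4 → met
11. current operating permit absent → not met
12. condition 'serves alcohol' does not hold → requirement n/a → met
Not met: 1, 3, 6, 7, 9, 11

1, 3, 6, 7, 9, 11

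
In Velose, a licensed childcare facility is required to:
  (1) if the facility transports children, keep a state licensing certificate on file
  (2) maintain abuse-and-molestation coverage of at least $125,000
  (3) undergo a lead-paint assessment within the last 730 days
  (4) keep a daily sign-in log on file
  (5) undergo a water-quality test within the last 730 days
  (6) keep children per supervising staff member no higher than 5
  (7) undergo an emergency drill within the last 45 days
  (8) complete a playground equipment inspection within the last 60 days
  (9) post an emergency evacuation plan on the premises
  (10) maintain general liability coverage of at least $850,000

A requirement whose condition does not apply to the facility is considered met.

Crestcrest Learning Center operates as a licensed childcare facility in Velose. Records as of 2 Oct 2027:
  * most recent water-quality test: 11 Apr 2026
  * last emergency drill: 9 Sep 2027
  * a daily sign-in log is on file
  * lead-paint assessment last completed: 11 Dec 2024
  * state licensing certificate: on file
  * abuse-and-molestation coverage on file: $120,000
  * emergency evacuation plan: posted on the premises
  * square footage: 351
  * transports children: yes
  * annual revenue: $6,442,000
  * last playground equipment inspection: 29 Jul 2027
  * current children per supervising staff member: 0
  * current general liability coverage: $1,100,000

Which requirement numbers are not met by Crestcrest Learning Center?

2, 3, 8

1. condition 'transports children' holds; state licensing certificate present → met
2. abuse-and-molestation coverage $120,000 < $125,000 → not met
3. lead-paint assessment 1025 days ago vs limit 730 → not met
4. daily sign-in log present → met
5. water-quality test 539 days ago vs limit 730 → met
6. children per supervising staff member 0 ≤ 5 → met
7. emergency drill 23 days ago vs limit 45 → met
8. playground equipment inspection 65 days ago vs limit 60 → not met
9. emergency evacuation plan present → met
10. general liability coverage $1,100,000 ≥ $850,000 → met
Not met: 2, 3, 8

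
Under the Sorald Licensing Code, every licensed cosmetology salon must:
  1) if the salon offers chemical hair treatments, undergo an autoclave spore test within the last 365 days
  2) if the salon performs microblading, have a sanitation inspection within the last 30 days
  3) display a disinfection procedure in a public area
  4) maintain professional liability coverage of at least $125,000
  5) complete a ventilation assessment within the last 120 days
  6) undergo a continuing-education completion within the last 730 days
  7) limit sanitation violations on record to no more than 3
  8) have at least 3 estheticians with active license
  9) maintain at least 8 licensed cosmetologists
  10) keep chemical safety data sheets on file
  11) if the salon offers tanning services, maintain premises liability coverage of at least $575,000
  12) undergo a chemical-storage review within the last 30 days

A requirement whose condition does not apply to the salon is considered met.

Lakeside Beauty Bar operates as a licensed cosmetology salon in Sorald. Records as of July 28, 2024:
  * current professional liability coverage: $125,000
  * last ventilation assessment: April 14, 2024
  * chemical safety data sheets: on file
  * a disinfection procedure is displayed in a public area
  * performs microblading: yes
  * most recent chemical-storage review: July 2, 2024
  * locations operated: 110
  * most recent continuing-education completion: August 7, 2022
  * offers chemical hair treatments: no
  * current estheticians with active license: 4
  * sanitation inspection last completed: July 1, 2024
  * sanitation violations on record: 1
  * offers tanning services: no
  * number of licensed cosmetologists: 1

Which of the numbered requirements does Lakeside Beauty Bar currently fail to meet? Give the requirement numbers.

9

1. condition 'offers chemical hair treatments' does not hold → requirement n/a → met
2. condition 'performs microblading' holds; sanitation inspection 27 days ago vs limit 30 → met
3. disinfection procedure present → met
4. professional liability coverage $125,000 ≥ $125,000 → met
5. ventilation assessment 105 days ago vs limit 120 → met
6. continuing-education completion 721 days ago vs limit 730 → met
7. sanitation violations on record 1 ≤ 3 → met
8. estheticians with active license 4 ≥ 3 → met
9. licensed cosmetologists 1 < 8 → not met
10. chemical safety data sheets present → met
11. condition 'offers tanning services' does not hold → requirement n/a → met
12. chemical-storage review 26 days ago vs limit 30 → met
Not met: 9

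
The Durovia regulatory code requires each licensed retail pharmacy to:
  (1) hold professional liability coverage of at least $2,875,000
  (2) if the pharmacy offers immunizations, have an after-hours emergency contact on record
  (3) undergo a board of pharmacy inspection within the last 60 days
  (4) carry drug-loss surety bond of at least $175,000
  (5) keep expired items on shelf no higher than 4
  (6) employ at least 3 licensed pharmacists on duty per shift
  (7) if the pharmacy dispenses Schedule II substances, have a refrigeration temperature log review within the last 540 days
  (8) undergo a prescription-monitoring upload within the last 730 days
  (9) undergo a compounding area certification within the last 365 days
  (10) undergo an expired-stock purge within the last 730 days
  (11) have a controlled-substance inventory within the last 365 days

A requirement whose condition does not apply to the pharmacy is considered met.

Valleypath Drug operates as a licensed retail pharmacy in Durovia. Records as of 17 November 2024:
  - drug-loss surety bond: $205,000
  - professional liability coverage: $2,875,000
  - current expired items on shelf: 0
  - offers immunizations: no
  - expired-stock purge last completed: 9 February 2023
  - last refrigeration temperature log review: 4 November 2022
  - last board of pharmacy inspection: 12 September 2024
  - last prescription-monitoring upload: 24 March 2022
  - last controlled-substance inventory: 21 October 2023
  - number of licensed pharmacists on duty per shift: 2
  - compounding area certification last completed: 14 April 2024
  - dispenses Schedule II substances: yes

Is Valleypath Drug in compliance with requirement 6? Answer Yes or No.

No

6. licensed pharmacists on duty per shift 2 < 3 → not met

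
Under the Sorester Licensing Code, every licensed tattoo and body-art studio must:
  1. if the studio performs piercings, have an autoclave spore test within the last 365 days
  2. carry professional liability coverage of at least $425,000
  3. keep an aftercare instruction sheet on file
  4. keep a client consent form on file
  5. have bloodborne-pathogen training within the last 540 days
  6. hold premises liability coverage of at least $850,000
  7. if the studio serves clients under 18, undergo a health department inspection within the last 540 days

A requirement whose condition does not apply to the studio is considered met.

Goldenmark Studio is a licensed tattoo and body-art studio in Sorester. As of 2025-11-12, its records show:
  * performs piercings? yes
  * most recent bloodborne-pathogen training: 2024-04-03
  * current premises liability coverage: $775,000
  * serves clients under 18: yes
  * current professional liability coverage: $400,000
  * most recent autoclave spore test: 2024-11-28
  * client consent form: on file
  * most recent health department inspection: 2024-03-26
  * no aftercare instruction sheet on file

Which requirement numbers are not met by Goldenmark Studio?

1. condition 'performs piercings' holds; autoclave spore test 349 days ago vs limit 365 → met
2. professional liability coverage $400,000 < $425,000 → not met
3. aftercare instruction sheet absent → not met
4. client consent form present → met
5. bloodborne-pathogen training 588 days ago vs limit 540 → not met
6. premises liability coverage $775,000 < $850,000 → not met
7. condition 'serves clients under 18' holds; health department inspection 596 days ago vs limit 540 → not met
Not met: 2, 3, 5, 6, 7

2, 3, 5, 6, 7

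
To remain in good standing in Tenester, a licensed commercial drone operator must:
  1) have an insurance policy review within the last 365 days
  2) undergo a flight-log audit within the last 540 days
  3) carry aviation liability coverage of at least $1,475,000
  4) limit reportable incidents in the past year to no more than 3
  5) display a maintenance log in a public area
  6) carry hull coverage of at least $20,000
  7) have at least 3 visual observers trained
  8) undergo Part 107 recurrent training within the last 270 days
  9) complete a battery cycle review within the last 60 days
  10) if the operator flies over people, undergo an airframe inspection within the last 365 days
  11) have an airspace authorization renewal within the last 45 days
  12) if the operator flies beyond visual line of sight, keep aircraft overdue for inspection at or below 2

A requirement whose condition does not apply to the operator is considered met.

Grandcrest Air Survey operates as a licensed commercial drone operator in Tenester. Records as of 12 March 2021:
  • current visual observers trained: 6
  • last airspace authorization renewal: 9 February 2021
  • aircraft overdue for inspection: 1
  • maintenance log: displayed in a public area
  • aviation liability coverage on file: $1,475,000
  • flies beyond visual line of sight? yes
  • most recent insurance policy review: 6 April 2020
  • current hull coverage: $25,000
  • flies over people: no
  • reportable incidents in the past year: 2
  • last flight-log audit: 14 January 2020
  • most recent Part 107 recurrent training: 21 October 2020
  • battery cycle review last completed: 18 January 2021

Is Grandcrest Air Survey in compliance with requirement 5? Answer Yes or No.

5. maintenance log present → met

Yes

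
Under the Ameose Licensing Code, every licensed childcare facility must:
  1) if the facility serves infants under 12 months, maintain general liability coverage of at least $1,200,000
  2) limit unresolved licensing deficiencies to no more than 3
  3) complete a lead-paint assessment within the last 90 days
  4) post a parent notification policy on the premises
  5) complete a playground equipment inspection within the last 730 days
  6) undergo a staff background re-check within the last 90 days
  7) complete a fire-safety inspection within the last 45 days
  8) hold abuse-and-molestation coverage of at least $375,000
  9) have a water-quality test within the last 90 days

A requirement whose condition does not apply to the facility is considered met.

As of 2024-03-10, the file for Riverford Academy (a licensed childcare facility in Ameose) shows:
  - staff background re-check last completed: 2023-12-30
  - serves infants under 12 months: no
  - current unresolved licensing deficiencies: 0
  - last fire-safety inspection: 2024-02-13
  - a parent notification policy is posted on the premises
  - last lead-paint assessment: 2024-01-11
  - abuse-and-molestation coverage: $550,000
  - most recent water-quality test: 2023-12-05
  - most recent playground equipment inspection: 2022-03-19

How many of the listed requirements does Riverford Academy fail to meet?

1

1. condition 'serves infants under 12 months' does not hold → requirement n/a → met
2. unresolved licensing deficiencies 0 ≤ 3 → met
3. lead-paint assessment 59 days ago vs limit 90 → met
4. parent notification policy present → met
5. playground equipment inspection 722 days ago vs limit 730 → met
6. staff background re-check 71 days ago vs limit 90 → met
7. fire-safety inspection 26 days ago vs limit 45 → met
8. abuse-and-molestation coverage $550,000 ≥ $375,000 → met
9. water-quality test 96 days ago vs limit 90 → not met
Not met: 1 of 9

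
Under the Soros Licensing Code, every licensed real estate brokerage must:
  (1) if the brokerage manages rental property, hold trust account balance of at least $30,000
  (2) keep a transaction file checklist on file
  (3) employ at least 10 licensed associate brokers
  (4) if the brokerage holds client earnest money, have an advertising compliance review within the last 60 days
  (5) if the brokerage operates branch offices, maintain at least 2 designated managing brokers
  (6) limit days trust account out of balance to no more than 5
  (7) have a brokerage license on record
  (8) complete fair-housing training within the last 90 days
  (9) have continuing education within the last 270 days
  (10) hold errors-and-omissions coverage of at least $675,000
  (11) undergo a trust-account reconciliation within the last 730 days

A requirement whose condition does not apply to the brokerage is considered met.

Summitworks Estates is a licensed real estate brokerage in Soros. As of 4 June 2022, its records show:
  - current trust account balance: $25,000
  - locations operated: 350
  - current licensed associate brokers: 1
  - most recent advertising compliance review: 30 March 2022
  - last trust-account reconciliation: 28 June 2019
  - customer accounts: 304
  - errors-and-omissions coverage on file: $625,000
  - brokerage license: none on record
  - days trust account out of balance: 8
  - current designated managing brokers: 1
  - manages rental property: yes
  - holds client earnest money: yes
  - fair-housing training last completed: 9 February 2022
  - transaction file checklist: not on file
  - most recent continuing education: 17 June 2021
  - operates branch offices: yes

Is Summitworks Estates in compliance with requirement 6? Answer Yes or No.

6. days trust account out of balance 8 > 5 → not met

No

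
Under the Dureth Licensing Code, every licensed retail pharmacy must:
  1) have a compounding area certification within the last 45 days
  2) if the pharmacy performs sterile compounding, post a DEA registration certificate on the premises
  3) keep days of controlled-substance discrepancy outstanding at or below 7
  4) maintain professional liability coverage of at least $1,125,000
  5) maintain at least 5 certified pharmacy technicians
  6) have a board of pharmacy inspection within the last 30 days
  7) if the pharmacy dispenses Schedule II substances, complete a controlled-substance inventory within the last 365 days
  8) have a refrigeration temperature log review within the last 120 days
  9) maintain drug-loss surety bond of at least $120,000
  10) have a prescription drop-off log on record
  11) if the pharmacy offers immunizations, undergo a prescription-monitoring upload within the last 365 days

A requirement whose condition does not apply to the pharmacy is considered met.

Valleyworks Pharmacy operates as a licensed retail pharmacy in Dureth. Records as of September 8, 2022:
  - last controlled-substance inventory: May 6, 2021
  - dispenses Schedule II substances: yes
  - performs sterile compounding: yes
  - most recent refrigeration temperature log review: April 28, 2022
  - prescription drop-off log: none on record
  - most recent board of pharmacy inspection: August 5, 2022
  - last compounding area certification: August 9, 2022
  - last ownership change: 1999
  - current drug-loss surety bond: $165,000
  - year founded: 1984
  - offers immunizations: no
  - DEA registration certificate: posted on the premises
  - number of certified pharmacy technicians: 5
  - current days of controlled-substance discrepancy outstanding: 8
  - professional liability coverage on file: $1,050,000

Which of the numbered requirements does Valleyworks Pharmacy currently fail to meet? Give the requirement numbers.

3, 4, 6, 7, 8, 10

1. compounding area certification 30 days ago vs limit 45 → met
2. condition 'performs sterile compounding' holds; DEA registration certificate present → met
3. days of controlled-substance discrepancy outstanding 8 > 7 → not met
4. professional liability coverage $1,050,000 < $1,125,000 → not met
5. certified pharmacy technicians 5 ≥ 5 → met
6. board of pharmacy inspection 34 days ago vs limit 30 → not met
7. condition 'dispenses Schedule II substances' holds; controlled-substance inventory 490 days ago vs limit 365 → not met
8. refrigeration temperature log review 133 days ago vs limit 120 → not met
9. drug-loss surety bond $165,000 ≥ $120,000 → met
10. prescription drop-off log absent → not met
11. condition 'offers immunizations' does not hold → requirement n/a → met
Not met: 3, 4, 6, 7, 8, 10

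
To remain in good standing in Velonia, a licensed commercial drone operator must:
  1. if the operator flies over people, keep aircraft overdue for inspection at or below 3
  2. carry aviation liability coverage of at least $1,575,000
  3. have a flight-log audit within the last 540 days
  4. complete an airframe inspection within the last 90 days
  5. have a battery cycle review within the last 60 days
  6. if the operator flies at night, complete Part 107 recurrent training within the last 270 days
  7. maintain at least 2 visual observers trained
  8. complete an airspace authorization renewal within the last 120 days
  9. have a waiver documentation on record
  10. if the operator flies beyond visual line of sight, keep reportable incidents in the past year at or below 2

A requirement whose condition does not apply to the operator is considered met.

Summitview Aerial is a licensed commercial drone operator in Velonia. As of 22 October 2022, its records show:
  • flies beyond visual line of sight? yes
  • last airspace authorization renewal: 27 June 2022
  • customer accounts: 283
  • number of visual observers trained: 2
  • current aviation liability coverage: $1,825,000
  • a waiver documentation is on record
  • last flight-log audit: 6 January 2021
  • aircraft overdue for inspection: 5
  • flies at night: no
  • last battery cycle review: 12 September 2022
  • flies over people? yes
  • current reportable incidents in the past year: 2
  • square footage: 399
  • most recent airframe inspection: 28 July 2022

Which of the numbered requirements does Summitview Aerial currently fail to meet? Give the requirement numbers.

1, 3

1. condition 'flies over people' holds; aircraft overdue for inspection 5 > 3 → not met
2. aviation liability coverage $1,825,000 ≥ $1,575,000 → met
3. flight-log audit 654 days ago vs limit 540 → not met
4. airframe inspection 86 days ago vs limit 90 → met
5. battery cycle review 40 days ago vs limit 60 → met
6. condition 'flies at night' does not hold → requirement n/a → met
7. visual observers trained 2 ≥ 2 → met
8. airspace authorization renewal 117 days ago vs limit 120 → met
9. waiver documentation present → met
10. condition 'flies beyond visual line of sight' holds; reportable incidents in the past year 2 ≤ 2 → met
Not met: 1, 3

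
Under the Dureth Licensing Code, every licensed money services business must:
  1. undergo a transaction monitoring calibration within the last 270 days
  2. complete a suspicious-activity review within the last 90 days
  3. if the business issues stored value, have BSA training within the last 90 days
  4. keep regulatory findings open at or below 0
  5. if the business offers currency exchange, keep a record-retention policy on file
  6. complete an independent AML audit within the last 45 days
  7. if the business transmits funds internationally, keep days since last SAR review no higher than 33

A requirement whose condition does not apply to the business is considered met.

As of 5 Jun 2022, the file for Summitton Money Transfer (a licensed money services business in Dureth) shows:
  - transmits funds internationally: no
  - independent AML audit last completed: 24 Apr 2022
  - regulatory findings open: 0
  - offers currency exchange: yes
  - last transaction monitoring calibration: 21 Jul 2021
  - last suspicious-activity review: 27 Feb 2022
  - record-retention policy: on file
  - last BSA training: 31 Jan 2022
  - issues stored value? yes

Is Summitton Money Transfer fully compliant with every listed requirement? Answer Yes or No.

No

1. transaction monitoring calibration 319 days ago vs limit 270 → not met
2. suspicious-activity review 98 days ago vs limit 90 → not met
3. condition 'issues stored value' holds; BSA training 125 days ago vs limit 90 → not met
4. regulatory findings open 0 ≤ 0 → met
5. condition 'offers currency exchange' holds; record-retention policy present → met
6. independent AML audit 42 days ago vs limit 45 → met
7. condition 'transmits funds internationally' does not hold → requirement n/a → met
Not met: 1, 2, 3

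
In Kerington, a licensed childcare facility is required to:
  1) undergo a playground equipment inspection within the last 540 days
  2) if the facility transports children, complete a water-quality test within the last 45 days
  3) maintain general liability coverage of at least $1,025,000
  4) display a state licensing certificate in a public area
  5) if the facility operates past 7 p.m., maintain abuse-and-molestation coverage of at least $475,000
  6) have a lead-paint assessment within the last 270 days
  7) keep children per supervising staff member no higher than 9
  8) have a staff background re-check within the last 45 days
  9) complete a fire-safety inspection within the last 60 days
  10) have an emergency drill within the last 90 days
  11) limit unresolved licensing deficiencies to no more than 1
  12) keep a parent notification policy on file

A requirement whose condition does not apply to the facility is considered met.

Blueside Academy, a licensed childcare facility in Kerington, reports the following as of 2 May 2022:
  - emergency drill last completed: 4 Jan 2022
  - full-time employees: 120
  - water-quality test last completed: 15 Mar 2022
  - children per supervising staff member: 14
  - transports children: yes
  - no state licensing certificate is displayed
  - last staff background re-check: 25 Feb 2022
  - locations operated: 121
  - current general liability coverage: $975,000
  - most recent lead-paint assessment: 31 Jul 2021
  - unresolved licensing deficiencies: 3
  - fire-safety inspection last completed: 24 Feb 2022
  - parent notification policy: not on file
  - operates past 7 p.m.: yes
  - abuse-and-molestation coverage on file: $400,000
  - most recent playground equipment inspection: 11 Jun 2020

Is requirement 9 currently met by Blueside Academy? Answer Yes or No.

9. fire-safety inspection 67 days ago vs limit 60 → not met

No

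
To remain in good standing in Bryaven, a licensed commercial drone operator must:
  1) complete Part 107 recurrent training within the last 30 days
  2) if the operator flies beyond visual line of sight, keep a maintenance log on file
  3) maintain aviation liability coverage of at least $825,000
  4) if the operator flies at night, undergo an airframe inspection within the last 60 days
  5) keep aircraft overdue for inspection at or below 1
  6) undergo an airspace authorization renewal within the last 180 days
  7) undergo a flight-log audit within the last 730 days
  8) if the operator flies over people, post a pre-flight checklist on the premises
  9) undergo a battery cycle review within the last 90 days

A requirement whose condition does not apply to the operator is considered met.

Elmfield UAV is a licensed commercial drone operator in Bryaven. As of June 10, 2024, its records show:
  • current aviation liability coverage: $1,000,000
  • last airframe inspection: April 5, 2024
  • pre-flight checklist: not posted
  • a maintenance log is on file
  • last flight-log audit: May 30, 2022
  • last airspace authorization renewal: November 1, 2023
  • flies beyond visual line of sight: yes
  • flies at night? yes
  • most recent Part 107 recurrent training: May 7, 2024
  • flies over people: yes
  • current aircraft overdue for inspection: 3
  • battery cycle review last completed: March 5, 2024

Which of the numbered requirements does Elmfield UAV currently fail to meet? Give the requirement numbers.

1. Part 107 recurrent training 34 days ago vs limit 30 → not met
2. condition 'flies beyond visual line of sight' holds; maintenance log present → met
3. aviation liability coverage $1,000,000 ≥ $825,000 → met
4. condition 'flies at night' holds; airframe inspection 66 days ago vs limit 60 → not met
5. aircraft overdue for inspection 3 > 1 → not met
6. airspace authorization renewal 222 days ago vs limit 180 → not met
7. flight-log audit 742 days ago vs limit 730 → not met
8. condition 'flies over people' holds; pre-flight checklist absent → not met
9. battery cycle review 97 days ago vs limit 90 → not met
Not met: 1, 4, 5, 6, 7, 8, 9

1, 4, 5, 6, 7, 8, 9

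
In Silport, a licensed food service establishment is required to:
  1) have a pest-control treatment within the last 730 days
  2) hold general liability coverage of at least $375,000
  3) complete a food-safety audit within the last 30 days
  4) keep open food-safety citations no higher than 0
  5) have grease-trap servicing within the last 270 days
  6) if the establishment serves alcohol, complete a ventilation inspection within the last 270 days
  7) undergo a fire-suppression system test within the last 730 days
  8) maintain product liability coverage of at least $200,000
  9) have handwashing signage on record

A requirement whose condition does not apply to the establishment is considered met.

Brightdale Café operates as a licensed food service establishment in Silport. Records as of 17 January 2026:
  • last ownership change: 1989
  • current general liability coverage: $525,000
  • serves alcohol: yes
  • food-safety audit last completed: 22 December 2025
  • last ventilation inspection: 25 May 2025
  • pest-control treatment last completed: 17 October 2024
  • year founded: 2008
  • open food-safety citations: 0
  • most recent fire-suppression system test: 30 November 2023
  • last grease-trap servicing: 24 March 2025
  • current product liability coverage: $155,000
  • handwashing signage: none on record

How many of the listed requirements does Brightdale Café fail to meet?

4

1. pest-control treatment 457 days ago vs limit 730 → met
2. general liability coverage $525,000 ≥ $375,000 → met
3. food-safety audit 26 days ago vs limit 30 → met
4. open food-safety citations 0 ≤ 0 → met
5. grease-trap servicing 299 days ago vs limit 270 → not met
6. condition 'serves alcohol' holds; ventilation inspection 237 days ago vs limit 270 → met
7. fire-suppression system test 779 days ago vs limit 730 → not met
8. product liability coverage $155,000 < $200,000 → not met
9. handwashing signage absent → not met
Not met: 4 of 9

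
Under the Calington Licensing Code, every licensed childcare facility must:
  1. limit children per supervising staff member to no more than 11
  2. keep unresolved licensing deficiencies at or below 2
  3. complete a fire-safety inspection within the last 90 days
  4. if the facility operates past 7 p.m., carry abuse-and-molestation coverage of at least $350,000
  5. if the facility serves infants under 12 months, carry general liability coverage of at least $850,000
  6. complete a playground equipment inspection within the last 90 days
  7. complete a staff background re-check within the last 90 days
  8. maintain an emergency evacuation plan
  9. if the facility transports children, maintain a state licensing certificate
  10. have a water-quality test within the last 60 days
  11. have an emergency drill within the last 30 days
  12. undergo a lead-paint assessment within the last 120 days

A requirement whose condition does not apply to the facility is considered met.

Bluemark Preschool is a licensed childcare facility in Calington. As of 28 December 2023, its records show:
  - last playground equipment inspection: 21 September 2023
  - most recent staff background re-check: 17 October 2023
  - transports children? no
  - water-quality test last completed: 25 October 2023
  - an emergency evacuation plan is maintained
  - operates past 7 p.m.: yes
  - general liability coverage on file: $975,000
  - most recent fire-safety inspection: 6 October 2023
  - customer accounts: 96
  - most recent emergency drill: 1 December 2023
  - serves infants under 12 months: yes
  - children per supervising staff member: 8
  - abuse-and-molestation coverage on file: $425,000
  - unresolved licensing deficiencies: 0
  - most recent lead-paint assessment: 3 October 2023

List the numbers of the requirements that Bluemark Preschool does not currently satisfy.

6, 10

1. children per supervising staff member 8 ≤ 11 → met
2. unresolved licensing deficiencies 0 ≤ 2 → met
3. fire-safety inspection 83 days ago vs limit 90 → met
4. condition 'operates past 7 p.m.' holds; abuse-and-molestation coverage $425,000 ≥ $350,000 → met
5. condition 'serves infants under 12 months' holds; general liability coverage $975,000 ≥ $850,000 → met
6. playground equipment inspection 98 days ago vs limit 90 → not met
7. staff background re-check 72 days ago vs limit 90 → met
8. emergency evacuation plan present → met
9. condition 'transports children' does not hold → requirement n/a → met
10. water-quality test 64 days ago vs limit 60 → not met
11. emergency drill 27 days ago vs limit 30 → met
12. lead-paint assessment 86 days ago vs limit 120 → met
Not met: 6, 10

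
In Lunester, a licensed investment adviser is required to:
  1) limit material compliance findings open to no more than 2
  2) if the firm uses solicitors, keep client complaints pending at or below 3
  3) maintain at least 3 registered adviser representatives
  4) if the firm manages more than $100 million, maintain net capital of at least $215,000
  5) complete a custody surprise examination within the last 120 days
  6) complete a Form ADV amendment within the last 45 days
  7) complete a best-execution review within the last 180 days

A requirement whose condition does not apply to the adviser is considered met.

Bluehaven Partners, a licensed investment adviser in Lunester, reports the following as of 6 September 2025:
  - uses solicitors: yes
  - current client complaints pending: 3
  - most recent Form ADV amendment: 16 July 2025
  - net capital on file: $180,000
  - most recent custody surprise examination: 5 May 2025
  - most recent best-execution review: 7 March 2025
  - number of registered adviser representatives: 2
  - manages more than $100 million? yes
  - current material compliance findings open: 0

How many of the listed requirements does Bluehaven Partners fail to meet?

1. material compliance findings open 0 ≤ 2 → met
2. condition 'uses solicitors' holds; client complaints pending 3 ≤ 3 → met
3. registered adviser representatives 2 < 3 → not met
4. condition 'manages more than $100 million' holds; net capital $180,000 < $215,000 → not met
5. custody surprise examination 124 days ago vs limit 120 → not met
6. Form ADV amendment 52 days ago vs limit 45 → not met
7. best-execution review 183 days ago vs limit 180 → not met
Not met: 5 of 7

5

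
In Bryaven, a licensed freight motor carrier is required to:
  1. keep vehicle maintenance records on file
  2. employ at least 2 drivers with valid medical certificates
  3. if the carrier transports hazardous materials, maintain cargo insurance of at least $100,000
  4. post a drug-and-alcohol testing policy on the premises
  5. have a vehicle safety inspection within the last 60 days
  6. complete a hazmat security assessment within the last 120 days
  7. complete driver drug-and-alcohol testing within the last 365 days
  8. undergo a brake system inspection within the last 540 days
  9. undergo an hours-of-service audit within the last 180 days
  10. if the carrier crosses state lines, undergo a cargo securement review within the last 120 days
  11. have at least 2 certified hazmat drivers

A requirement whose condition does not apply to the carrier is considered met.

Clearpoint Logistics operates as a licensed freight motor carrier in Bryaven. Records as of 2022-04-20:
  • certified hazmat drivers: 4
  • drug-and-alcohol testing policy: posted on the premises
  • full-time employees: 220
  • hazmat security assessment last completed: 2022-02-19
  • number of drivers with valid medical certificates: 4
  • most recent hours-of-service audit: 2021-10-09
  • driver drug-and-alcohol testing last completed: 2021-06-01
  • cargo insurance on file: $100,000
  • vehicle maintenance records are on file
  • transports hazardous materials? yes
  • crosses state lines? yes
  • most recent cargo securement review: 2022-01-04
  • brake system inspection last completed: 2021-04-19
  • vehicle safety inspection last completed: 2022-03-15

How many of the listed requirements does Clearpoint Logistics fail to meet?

1

1. vehicle maintenance records present → met
2. drivers with valid medical certificates 4 ≥ 2 → met
3. condition 'transports hazardous materials' holds; cargo insurance $100,000 ≥ $100,000 → met
4. drug-and-alcohol testing policy present → met
5. vehicle safety inspection 36 days ago vs limit 60 → met
6. hazmat security assessment 60 days ago vs limit 120 → met
7. driver drug-and-alcohol testing 323 days ago vs limit 365 → met
8. brake system inspection 366 days ago vs limit 540 → met
9. hours-of-service audit 193 days ago vs limit 180 → not met
10. condition 'crosses state lines' holds; cargo securement review 106 days ago vs limit 120 → met
11. certified hazmat drivers 4 ≥ 2 → met
Not met: 1 of 11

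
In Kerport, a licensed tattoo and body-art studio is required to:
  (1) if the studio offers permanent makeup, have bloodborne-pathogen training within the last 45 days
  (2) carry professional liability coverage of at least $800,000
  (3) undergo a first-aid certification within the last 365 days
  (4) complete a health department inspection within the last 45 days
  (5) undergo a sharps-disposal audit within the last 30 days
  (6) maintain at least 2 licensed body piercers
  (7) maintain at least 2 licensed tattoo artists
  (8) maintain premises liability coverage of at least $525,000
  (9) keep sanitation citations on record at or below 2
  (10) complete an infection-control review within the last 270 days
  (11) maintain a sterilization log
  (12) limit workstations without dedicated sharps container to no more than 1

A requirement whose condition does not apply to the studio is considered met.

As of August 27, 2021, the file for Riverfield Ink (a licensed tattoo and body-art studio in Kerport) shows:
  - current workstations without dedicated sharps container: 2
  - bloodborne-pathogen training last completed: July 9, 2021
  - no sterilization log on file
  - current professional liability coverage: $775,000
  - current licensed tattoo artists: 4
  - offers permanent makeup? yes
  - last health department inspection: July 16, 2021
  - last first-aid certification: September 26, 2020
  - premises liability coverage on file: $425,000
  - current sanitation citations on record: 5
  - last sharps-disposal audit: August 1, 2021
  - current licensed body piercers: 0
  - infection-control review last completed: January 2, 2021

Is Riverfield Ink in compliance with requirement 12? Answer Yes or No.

12. workstations without dedicated sharps container 2 > 1 → not met

No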